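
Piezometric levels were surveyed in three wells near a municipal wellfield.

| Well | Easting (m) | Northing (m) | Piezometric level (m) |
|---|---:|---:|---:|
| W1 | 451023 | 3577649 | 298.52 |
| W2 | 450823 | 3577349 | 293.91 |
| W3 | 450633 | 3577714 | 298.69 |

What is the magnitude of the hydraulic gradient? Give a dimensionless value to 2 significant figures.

0.014

With h = a·x + b·y + c and W1 as origin, the differences give:
  (-200)·a + (-300)·b = -4.61
  (-390)·a + 65·b = +0.17
Eliminate b (×65 and ×(-300), subtract): -130000·a = -248.650 → a = ∂h/∂x = +0.001913
Back-substitute: b = ∂h/∂y = +0.01409.
|∇h| = √(0.001913² + 0.01409²) = 0.01422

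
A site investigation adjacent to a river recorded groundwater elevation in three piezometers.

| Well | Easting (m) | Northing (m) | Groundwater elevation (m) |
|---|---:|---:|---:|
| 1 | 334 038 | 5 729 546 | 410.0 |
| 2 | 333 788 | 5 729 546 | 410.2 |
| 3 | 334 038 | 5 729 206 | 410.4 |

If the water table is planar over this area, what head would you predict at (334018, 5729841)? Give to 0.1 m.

409.7 m

∂h/∂x = (410.2 − 410.0) / (333788 − 334038) = -0.0008000
∂h/∂y = (410.4 − 410.0) / (5729206 − 5729546) = -0.001176
h(334018, 5729841) = 410.0 + (-0.0008000)·(-20) + (-0.001176)·(295) = 410.0 +0.016 -0.347 = 409.669 m.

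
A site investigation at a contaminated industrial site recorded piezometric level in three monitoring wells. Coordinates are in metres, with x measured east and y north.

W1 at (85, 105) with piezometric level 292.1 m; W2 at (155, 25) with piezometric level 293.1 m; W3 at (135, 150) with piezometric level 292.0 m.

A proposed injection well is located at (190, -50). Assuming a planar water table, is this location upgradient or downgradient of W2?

upgradient

With h = a·x + b·y + c and W1 as origin, the differences give:
  70·a + (-80)·b = +1.0
  50·a + 45·b = -0.1
Eliminate b (×45 and ×(-80), subtract): 7150·a = 37.00 → a = ∂h/∂x = +0.005175
Back-substitute: b = ∂h/∂y = -0.007972.
Head at (190, -50) = 292.1 + (+0.005175)·(105) + (-0.007972)·(-155) = 293.88 m.
That is higher than the 293.1 m at W2, so the point is upgradient.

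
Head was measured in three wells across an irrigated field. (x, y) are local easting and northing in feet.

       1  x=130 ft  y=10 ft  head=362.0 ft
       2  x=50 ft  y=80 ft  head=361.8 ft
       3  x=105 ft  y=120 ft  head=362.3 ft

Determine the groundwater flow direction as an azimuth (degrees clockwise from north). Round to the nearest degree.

236°

Three-point gradient (reference 1): Δ to 2 = (-80, 70, -0.2), Δ to 3 = (-25, 110, +0.3).
∂h/∂x = +0.006099, ∂h/∂y = +0.004113 (det = -7050).
Flow direction (−∇h) has components (-0.006099 E, -0.004113 N).
Azimuth = atan2(E, N) = atan2(-0.006099, -0.004113) = 236.0° ≈ 236°.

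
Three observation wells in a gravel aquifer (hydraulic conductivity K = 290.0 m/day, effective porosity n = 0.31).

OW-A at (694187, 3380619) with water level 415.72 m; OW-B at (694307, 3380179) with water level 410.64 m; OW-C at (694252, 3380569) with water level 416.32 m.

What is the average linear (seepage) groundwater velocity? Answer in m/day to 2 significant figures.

Three-point gradient (reference OW-A): Δ to OW-B = (120, -440, -5.08), Δ to OW-C = (65, -50, +0.60).
∂h/∂x = +0.02292, ∂h/∂y = +0.01780 (det = 22600).
|∇h| = √(0.02292² + 0.01780²) = 0.02902
Seepage velocity v = K·i/n = 290.0 × 0.02902 / 0.31 = 27.15 m/day.

27 m/day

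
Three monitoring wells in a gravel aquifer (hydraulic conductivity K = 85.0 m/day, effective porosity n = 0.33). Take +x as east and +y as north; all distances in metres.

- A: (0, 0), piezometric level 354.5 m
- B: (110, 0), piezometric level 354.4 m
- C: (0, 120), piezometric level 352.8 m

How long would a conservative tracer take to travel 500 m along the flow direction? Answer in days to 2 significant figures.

140 days

∂h/∂x = (354.4 − 354.5) / (110 − 0) = -0.0009091
∂h/∂y = (352.8 − 354.5) / (120 − 0) = -0.01417
|∇h| = √(-0.0009091² + -0.01417²) = 0.0142
Seepage velocity v = K·i/n = 85.0 × 0.0142 / 0.33 = 3.658 m/day.
t = 500 / 3.658 = 136.7 days.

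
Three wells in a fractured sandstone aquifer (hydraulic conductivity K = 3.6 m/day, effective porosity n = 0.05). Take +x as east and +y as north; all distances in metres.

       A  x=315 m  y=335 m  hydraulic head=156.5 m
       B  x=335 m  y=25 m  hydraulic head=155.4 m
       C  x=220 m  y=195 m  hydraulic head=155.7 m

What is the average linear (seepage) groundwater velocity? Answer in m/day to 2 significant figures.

Differences from A: to B (Δx, Δy, Δh) = (20, -310, -1.1); to C = (-95, -140, -0.8).
Solve a·Δx + b·Δy = Δh: det = 20·(-140) − (-95)·(-310) = -32250.
∂h/∂x = [(-1.1)·(-140) − (-0.8)·(-310)] / -32250 = +0.002915
∂h/∂y = [20·(-0.8) − (-95)·(-1.1)] / -32250 = +0.003736
|∇h| = √(0.002915² + 0.003736²) = 0.004739
Seepage velocity v = K·i/n = 3.6 × 0.004739 / 0.05 = 0.3412 m/day.

0.34 m/day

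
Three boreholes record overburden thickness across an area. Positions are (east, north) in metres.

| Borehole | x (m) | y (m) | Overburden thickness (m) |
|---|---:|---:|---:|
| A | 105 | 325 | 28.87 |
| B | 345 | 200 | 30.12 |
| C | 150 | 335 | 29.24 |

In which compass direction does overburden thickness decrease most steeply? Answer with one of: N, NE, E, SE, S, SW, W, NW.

With d = a·x + b·y + c and A as origin, the differences give:
  240·a + (-125)·b = +1.25
  45·a + 10·b = +0.37
Eliminate b (×10 and ×(-125), subtract): 8025·a = 58.750 → a = ∂d/∂x = +0.007321
Back-substitute: b = ∂d/∂y = +0.004056.
Steepest decrease is along −∇f = (-0.007321 E, -0.004056 N) → southwest.

SW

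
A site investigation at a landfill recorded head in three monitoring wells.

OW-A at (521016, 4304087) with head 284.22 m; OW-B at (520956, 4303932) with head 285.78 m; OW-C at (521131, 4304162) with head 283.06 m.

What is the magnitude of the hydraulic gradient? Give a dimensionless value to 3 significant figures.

Taking OW-A as reference: OW-B−OW-A = (-60, -155, +1.56); OW-C−OW-A = (115, 75, -1.16).
Solve a·Δx + b·Δy = Δh: det = (-60)·75 − 115·(-155) = 13325.
∂h/∂x = [(+1.56)·75 − (-1.16)·(-155)] / 13325 = -0.004713
∂h/∂y = [(-60)·(-1.16) − 115·(+1.56)] / 13325 = -0.008240
|∇h| = √(-0.004713² + -0.008240²) = 0.009493

0.00949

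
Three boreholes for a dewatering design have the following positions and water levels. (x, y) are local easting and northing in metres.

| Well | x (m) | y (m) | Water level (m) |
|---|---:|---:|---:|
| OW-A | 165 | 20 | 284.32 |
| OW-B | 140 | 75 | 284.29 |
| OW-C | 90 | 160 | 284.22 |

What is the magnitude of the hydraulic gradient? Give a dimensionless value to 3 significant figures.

0.00212

Taking OW-A as reference: OW-B−OW-A = (-25, 55, -0.03); OW-C−OW-A = (-75, 140, -0.10).
Determinant of the coordinate differences = (-25)·140 − (-75)·55 = 625.
∂h/∂x = [(-0.03)·140 − (-0.10)·55] / 625 = +0.002080
∂h/∂y = [(-25)·(-0.10) − (-75)·(-0.03)] / 625 = +0.0004000
|∇h| = √(0.002080² + 0.0004000²) = 0.002118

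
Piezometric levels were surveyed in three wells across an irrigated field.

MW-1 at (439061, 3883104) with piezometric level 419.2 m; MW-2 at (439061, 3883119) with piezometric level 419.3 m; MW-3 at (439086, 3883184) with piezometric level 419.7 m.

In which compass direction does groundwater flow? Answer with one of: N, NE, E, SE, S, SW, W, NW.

S

Three-point gradient (reference MW-1): Δ to MW-2 = (0, 15, +0.1), Δ to MW-3 = (25, 80, +0.5).
∂h/∂x = -0.001333, ∂h/∂y = +0.006667 (det = -375).
Flow = −∇h = (+0.001333 east, -0.006667 north), which points south.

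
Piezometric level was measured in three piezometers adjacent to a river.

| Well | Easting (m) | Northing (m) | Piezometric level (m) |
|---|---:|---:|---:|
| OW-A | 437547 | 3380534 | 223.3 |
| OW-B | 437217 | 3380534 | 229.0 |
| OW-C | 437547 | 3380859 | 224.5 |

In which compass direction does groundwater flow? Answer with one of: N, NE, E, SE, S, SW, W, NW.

∂h/∂x = (229.0 − 223.3) / (437217 − 437547) = -0.01727
∂h/∂y = (224.5 − 223.3) / (3380859 − 3380534) = +0.003692
Flow = −∇h = (+0.01727 east, -0.003692 north), which points east.

E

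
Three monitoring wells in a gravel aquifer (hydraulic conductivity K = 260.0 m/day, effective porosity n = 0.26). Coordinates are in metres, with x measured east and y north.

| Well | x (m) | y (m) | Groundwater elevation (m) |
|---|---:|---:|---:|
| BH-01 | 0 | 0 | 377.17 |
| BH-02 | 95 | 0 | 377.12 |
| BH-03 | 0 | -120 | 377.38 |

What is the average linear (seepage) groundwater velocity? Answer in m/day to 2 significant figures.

∂h/∂x = (377.12 − 377.17) / (95 − 0) = -0.0005263
∂h/∂y = (377.38 − 377.17) / (-120 − 0) = -0.001750
|∇h| = √(-0.0005263² + -0.001750²) = 0.001827
Seepage velocity v = K·i/n = 260.0 × 0.001827 / 0.26 = 1.827 m/day.

1.8 m/day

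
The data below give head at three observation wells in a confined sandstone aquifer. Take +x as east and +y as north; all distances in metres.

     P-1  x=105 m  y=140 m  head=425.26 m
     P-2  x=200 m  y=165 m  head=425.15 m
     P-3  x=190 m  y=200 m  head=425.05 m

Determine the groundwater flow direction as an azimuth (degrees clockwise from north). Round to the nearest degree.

007°

With h = a·x + b·y + c and P-1 as origin, the differences give:
  95·a + 25·b = -0.11
  85·a + 60·b = -0.21
Eliminate b (×60 and ×25, subtract): 3575·a = -1.350 → a = ∂h/∂x = -0.0003776
Back-substitute: b = ∂h/∂y = -0.002965.
Flow direction (−∇h) has components (+0.0003776 E, +0.002965 N).
Azimuth = atan2(E, N) = atan2(+0.0003776, +0.002965) = 7.3° ≈ 007°.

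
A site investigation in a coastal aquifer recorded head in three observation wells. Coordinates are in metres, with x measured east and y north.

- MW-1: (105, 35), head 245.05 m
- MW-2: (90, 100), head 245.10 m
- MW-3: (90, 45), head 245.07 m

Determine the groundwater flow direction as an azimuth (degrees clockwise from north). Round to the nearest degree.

119°

With h = a·x + b·y + c and MW-1 as origin, the differences give:
  (-15)·a + 65·b = +0.05
  (-15)·a + 10·b = +0.02
Eliminate b (×10 and ×65, subtract): 825·a = -0.800 → a = ∂h/∂x = -0.0009697
Back-substitute: b = ∂h/∂y = +0.0005455.
Flow direction (−∇h) has components (+0.0009697 E, -0.0005455 N).
Azimuth = atan2(E, N) = atan2(+0.0009697, -0.0005455) = 119.4° ≈ 119°.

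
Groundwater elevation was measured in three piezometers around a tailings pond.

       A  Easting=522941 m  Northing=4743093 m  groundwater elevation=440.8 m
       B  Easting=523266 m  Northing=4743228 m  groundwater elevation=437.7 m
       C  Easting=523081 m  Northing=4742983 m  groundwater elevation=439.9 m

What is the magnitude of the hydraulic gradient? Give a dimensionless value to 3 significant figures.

Taking A as reference: B−A = (325, 135, -3.1); C−A = (140, -110, -0.9).
Determinant of the coordinate differences = 325·(-110) − 140·135 = -54650.
∂h/∂x = [(-3.1)·(-110) − (-0.9)·135] / -54650 = -0.008463
∂h/∂y = [325·(-0.9) − 140·(-3.1)] / -54650 = -0.002589
|∇h| = √(-0.008463² + -0.002589²) = 0.00885

0.00885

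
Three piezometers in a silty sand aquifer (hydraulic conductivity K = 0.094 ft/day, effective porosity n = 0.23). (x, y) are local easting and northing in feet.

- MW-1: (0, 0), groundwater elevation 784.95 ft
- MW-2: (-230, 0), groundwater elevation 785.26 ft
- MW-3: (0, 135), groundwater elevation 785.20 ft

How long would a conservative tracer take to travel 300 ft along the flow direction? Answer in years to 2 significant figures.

880 years

∂h/∂x = (785.26 − 784.95) / (-230 − 0) = -0.001348
∂h/∂y = (785.20 − 784.95) / (135 − 0) = +0.001852
|∇h| = √(-0.001348² + 0.001852²) = 0.002291
Seepage velocity v = K·i/n = 0.094 × 0.002291 / 0.23 = 0.0009363 ft/day.
t = 300 / 0.0009363 = 3.204e+05 days = 877 years.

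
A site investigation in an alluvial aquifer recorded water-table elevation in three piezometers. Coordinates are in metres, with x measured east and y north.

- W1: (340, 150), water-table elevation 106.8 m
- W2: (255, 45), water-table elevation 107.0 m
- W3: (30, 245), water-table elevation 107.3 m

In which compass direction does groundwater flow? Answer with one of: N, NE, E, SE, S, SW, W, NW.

Differences from W1: to W2 (Δx, Δy, Δh) = (-85, -105, +0.2); to W3 = (-310, 95, +0.5).
Solve a·Δx + b·Δy = Δh: det = (-85)·95 − (-310)·(-105) = -40625.
∂h/∂x = [(+0.2)·95 − (+0.5)·(-105)] / -40625 = -0.001760
∂h/∂y = [(-85)·(+0.5) − (-310)·(+0.2)] / -40625 = -0.0004800
Flow = −∇h = (+0.001760 east, +0.0004800 north), which points east.

E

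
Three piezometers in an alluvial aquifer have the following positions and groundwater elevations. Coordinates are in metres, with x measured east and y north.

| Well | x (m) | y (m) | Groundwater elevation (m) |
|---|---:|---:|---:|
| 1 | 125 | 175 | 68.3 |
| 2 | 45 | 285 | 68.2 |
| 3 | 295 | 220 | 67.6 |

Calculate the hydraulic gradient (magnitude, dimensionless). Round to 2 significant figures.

0.0046

With h = a·x + b·y + c and 1 as origin, the differences give:
  (-80)·a + 110·b = -0.1
  170·a + 45·b = -0.7
Eliminate b (×45 and ×110, subtract): -22300·a = 72.50 → a = ∂h/∂x = -0.003251
Back-substitute: b = ∂h/∂y = -0.003274.
|∇h| = √(-0.003251² + -0.003274²) = 0.004614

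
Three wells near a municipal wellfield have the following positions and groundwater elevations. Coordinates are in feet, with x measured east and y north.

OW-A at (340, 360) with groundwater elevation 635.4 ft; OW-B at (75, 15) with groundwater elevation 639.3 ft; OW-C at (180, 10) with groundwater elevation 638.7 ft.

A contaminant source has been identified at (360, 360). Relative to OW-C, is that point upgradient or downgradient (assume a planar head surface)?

Differences from OW-A: to OW-B (Δx, Δy, Δh) = (-265, -345, +3.9); to OW-C = (-160, -350, +3.3).
Solve a·Δx + b·Δy = Δh: det = (-265)·(-350) − (-160)·(-345) = 37550.
∂h/∂x = [(+3.9)·(-350) − (+3.3)·(-345)] / 37550 = -0.006032
∂h/∂y = [(-265)·(+3.3) − (-160)·(+3.9)] / 37550 = -0.006671
Head at (360, 360) = 635.4 + (-0.006032)·(20) + (-0.006671)·(0) = 635.28 ft.
That is lower than the 638.7 ft at OW-C, so the point is downgradient.

downgradient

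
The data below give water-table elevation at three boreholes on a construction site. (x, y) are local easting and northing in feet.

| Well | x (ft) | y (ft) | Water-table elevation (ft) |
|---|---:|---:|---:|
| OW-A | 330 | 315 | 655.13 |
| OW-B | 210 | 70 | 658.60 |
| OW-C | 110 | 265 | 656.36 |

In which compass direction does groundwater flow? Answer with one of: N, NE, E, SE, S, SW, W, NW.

N

With h = a·x + b·y + c and OW-A as origin, the differences give:
  (-120)·a + (-245)·b = +3.47
  (-220)·a + (-50)·b = +1.23
Eliminate b (×(-50) and ×(-245), subtract): -47900·a = 127.850 → a = ∂h/∂x = -0.002669
Back-substitute: b = ∂h/∂y = -0.01286.
Flow = −∇h = (+0.002669 east, +0.01286 north), which points north.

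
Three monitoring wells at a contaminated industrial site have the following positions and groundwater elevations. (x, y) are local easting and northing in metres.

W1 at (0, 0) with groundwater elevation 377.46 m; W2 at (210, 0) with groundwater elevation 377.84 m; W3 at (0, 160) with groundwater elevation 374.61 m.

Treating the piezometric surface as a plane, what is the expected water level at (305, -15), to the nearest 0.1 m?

∂h/∂x = (377.84 − 377.46) / (210 − 0) = +0.001810
∂h/∂y = (374.61 − 377.46) / (160 − 0) = -0.01781
h(305, -15) = 377.46 + (+0.001810)·(305) + (-0.01781)·(-15) = 377.46 +0.552 +0.267 = 378.279 m.

378.3 m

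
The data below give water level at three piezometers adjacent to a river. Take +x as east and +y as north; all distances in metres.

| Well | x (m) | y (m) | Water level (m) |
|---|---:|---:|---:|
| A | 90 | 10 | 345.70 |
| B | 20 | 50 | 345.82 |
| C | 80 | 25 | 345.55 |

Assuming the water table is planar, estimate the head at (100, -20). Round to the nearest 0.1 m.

346.1 m

Differences from A: to B (Δx, Δy, Δh) = (-70, 40, +0.12); to C = (-10, 15, -0.15).
Determinant of the coordinate differences = (-70)·15 − (-10)·40 = -650.
∂h/∂x = [(+0.12)·15 − (-0.15)·40] / -650 = -0.01200
∂h/∂y = [(-70)·(-0.15) − (-10)·(+0.12)] / -650 = -0.01800
h(100, -20) = 345.70 + (-0.01200)·(10) + (-0.01800)·(-30) = 345.70 -0.120 +0.540 = 346.120 m.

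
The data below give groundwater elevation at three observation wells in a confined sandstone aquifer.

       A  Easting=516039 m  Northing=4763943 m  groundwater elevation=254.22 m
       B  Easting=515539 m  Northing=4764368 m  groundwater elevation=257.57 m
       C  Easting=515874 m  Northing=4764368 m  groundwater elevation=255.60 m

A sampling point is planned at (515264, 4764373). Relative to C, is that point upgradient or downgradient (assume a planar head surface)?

upgradient

Differences from A: to B (Δx, Δy, Δh) = (-500, 425, +3.35); to C = (-165, 425, +1.38).
Solve a·Δx + b·Δy = Δh: det = (-500)·425 − (-165)·425 = -142375.
∂h/∂x = [(+3.35)·425 − (+1.38)·425] / -142375 = -0.005881
∂h/∂y = [(-500)·(+1.38) − (-165)·(+3.35)] / -142375 = +0.0009640
Head at (515264, 4764373) = 254.22 + (-0.005881)·(-775) + (+0.0009640)·(430) = 259.19 m.
That is higher than the 255.60 m at C, so the point is upgradient.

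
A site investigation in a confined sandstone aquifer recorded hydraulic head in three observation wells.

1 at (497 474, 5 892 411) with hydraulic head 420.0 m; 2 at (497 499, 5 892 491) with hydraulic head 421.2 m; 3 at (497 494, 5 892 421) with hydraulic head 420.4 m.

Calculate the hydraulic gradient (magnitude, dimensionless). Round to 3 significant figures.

0.0181

Differences from 1: to 2 (Δx, Δy, Δh) = (25, 80, +1.2); to 3 = (20, 10, +0.4).
Determinant of the coordinate differences = 25·10 − 20·80 = -1350.
∂h/∂x = [(+1.2)·10 − (+0.4)·80] / -1350 = +0.01481
∂h/∂y = [25·(+0.4) − 20·(+1.2)] / -1350 = +0.01037
|∇h| = √(0.01481² + 0.01037²) = 0.01808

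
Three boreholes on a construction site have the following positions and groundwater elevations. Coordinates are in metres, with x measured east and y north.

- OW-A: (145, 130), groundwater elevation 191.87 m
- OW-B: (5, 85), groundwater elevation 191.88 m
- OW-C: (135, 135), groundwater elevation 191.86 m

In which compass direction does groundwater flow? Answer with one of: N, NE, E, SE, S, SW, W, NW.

N

Taking OW-A as reference: OW-B−OW-A = (-140, -45, +0.01); OW-C−OW-A = (-10, 5, -0.01).
Solve a·Δx + b·Δy = Δh: det = (-140)·5 − (-10)·(-45) = -1150.
∂h/∂x = [(+0.01)·5 − (-0.01)·(-45)] / -1150 = +0.0003478
∂h/∂y = [(-140)·(-0.01) − (-10)·(+0.01)] / -1150 = -0.001304
Flow = −∇h = (-0.0003478 east, +0.001304 north), which points north.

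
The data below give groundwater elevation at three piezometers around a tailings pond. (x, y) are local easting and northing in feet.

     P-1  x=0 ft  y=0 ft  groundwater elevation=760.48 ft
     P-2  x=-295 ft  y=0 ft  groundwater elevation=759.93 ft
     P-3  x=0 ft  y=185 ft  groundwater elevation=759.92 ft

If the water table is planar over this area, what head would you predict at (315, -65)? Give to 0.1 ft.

∂h/∂x = (759.93 − 760.48) / (-295 − 0) = +0.001864
∂h/∂y = (759.92 − 760.48) / (185 − 0) = -0.003027
h(315, -65) = 760.48 + (+0.001864)·(315) + (-0.003027)·(-65) = 760.48 +0.587 +0.197 = 761.264 ft.

761.3 ft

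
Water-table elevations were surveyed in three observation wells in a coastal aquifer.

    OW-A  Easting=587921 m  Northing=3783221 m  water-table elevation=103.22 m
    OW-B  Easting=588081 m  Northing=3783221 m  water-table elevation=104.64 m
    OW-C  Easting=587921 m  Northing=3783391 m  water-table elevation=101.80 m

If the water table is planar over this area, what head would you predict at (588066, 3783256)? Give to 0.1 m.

104.2 m

∂h/∂x = (104.64 − 103.22) / (588081 − 587921) = +0.008875
∂h/∂y = (101.80 − 103.22) / (3783391 − 3783221) = -0.008353
h(588066, 3783256) = 103.22 + (+0.008875)·(145) + (-0.008353)·(35) = 103.22 +1.287 -0.292 = 104.215 m.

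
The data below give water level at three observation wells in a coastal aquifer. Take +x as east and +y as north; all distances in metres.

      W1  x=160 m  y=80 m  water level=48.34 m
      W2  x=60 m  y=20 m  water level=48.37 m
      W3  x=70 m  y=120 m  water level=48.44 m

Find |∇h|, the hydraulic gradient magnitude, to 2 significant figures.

Three-point gradient (reference W1): Δ to W2 = (-100, -60, +0.03), Δ to W3 = (-90, 40, +0.10).
∂h/∂x = -0.0007660, ∂h/∂y = +0.0007766 (det = -9400).
|∇h| = √(-0.0007660² + 0.0007766²) = 0.001091

0.0011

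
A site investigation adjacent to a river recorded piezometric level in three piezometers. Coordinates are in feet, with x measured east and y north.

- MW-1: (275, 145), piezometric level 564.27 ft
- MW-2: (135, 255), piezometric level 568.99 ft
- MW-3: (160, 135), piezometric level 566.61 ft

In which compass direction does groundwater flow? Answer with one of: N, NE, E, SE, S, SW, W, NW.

With h = a·x + b·y + c and MW-1 as origin, the differences give:
  (-140)·a + 110·b = +4.72
  (-115)·a + (-10)·b = +2.34
Eliminate b (×(-10) and ×110, subtract): 14050·a = -304.600 → a = ∂h/∂x = -0.02168
Back-substitute: b = ∂h/∂y = +0.01532.
Flow = −∇h = (+0.02168 east, -0.01532 north), which points southeast.

SE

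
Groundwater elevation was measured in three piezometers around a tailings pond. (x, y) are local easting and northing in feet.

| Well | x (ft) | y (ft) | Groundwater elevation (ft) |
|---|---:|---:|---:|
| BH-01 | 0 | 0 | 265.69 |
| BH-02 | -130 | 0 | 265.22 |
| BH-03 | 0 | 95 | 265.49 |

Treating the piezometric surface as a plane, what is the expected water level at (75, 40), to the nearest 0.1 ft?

∂h/∂x = (265.22 − 265.69) / (-130 − 0) = +0.003615
∂h/∂y = (265.49 − 265.69) / (95 − 0) = -0.002105
h(75, 40) = 265.69 + (+0.003615)·(75) + (-0.002105)·(40) = 265.69 +0.271 -0.084 = 265.877 ft.

265.9 ft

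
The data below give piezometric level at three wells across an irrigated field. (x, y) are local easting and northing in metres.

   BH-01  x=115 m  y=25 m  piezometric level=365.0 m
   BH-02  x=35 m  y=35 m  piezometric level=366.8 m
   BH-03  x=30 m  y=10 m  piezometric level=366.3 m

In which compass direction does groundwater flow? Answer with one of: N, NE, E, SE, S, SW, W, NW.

With h = a·x + b·y + c and BH-01 as origin, the differences give:
  (-80)·a + 10·b = +1.8
  (-85)·a + (-15)·b = +1.3
Eliminate b (×(-15) and ×10, subtract): 2050·a = -40.00 → a = ∂h/∂x = -0.01951
Back-substitute: b = ∂h/∂y = +0.02390.
Flow = −∇h = (+0.01951 east, -0.02390 north), which points southeast.

SE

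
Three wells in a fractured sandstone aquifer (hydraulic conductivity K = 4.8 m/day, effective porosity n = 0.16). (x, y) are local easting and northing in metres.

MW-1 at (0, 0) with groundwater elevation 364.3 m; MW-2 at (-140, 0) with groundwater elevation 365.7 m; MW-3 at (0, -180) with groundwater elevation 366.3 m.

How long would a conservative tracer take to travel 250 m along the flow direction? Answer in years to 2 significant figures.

∂h/∂x = (365.7 − 364.3) / (-140 − 0) = -0.010000
∂h/∂y = (366.3 − 364.3) / (-180 − 0) = -0.01111
|∇h| = √(-0.010000² + -0.01111²) = 0.01495
Seepage velocity v = K·i/n = 4.8 × 0.01495 / 0.16 = 0.4485 m/day.
t = 250 / 0.4485 = 557.4 days = 1.53 years.

1.5 years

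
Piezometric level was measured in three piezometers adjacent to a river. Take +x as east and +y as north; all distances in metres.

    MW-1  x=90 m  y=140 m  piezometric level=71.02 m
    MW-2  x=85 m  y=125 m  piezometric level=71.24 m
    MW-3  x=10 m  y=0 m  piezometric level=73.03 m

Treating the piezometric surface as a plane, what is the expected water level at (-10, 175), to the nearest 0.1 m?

70.4 m

Differences from MW-1: to MW-2 (Δx, Δy, Δh) = (-5, -15, +0.22); to MW-3 = (-80, -140, +2.01).
Determinant of the coordinate differences = (-5)·(-140) − (-80)·(-15) = -500.
∂h/∂x = [(+0.22)·(-140) − (+2.01)·(-15)] / -500 = +0.001300
∂h/∂y = [(-5)·(+2.01) − (-80)·(+0.22)] / -500 = -0.01510
h(-10, 175) = 71.02 + (+0.001300)·(-100) + (-0.01510)·(35) = 71.02 -0.130 -0.528 = 70.362 m.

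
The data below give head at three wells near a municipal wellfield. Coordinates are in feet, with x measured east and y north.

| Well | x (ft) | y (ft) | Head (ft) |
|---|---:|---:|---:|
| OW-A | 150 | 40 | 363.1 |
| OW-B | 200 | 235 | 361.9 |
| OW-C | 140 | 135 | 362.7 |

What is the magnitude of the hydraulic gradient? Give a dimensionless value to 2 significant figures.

Three-point gradient (reference OW-A): Δ to OW-B = (50, 195, -1.2), Δ to OW-C = (-10, 95, -0.4).
∂h/∂x = -0.005373, ∂h/∂y = -0.004776 (det = 6700).
|∇h| = √(-0.005373² + -0.004776²) = 0.007189

0.0072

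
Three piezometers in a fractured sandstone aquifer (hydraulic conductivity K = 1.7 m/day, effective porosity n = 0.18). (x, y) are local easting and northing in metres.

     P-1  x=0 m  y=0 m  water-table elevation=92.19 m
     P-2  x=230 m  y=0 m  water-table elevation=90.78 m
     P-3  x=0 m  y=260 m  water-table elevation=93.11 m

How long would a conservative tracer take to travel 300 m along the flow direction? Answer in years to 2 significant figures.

∂h/∂x = (90.78 − 92.19) / (230 − 0) = -0.006130
∂h/∂y = (93.11 − 92.19) / (260 − 0) = +0.003538
|∇h| = √(-0.006130² + 0.003538²) = 0.007078
Seepage velocity v = K·i/n = 1.7 × 0.007078 / 0.18 = 0.06685 m/day.
t = 300 / 0.06685 = 4488 days = 12.3 years.

12 years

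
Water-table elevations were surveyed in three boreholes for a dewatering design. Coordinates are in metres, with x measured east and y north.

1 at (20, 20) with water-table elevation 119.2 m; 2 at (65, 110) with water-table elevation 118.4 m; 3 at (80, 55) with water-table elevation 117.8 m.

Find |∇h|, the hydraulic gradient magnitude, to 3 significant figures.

0.0259

Three-point gradient (reference 1): Δ to 2 = (45, 90, -0.8), Δ to 3 = (60, 35, -1.4).
∂h/∂x = -0.02562, ∂h/∂y = +0.003922 (det = -3825).
|∇h| = √(-0.02562² + 0.003922²) = 0.02592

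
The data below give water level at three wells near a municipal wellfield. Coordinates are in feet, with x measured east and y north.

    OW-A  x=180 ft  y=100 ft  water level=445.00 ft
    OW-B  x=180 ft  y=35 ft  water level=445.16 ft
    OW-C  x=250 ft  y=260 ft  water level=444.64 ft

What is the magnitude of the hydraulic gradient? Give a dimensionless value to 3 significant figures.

0.00251

Differences from OW-A: to OW-B (Δx, Δy, Δh) = (0, -65, +0.16); to OW-C = (70, 160, -0.36).
Solve a·Δx + b·Δy = Δh: det = 0·160 − 70·(-65) = 4550.
∂h/∂x = [(+0.16)·160 − (-0.36)·(-65)] / 4550 = +0.0004835
∂h/∂y = [0·(-0.36) − 70·(+0.16)] / 4550 = -0.002462
|∇h| = √(0.0004835² + -0.002462²) = 0.002509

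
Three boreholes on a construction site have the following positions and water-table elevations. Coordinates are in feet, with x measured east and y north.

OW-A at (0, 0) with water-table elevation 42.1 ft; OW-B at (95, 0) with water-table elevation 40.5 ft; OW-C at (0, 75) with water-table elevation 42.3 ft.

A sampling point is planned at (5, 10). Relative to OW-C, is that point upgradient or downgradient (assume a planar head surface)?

∂h/∂x = (40.5 − 42.1) / (95 − 0) = -0.01684
∂h/∂y = (42.3 − 42.1) / (75 − 0) = +0.002667
Head at (5, 10) = 42.1 + (-0.01684)·(5) + (+0.002667)·(10) = 42.04 ft.
That is lower than the 42.3 ft at OW-C, so the point is downgradient.

downgradient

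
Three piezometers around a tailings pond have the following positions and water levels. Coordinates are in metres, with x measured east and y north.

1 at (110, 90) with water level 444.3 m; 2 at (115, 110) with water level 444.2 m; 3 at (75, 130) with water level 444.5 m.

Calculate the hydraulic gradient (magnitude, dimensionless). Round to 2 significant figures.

Three-point gradient (reference 1): Δ to 2 = (5, 20, -0.1), Δ to 3 = (-35, 40, +0.2).
∂h/∂x = -0.008889, ∂h/∂y = -0.002778 (det = 900).
|∇h| = √(-0.008889² + -0.002778²) = 0.009313

0.0093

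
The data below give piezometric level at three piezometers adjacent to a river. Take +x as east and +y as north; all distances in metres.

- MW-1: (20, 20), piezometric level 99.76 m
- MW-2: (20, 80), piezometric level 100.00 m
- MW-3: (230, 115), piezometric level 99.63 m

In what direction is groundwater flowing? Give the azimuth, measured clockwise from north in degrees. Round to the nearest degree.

149°

Differences from MW-1: to MW-2 (Δx, Δy, Δh) = (0, 60, +0.24); to MW-3 = (210, 95, -0.13).
Solve a·Δx + b·Δy = Δh: det = 0·95 − 210·60 = -12600.
∂h/∂x = [(+0.24)·95 − (-0.13)·60] / -12600 = -0.002429
∂h/∂y = [0·(-0.13) − 210·(+0.24)] / -12600 = +0.004000
Flow direction (−∇h) has components (+0.002429 E, -0.004000 N).
Azimuth = atan2(E, N) = atan2(+0.002429, -0.004000) = 148.7° ≈ 149°.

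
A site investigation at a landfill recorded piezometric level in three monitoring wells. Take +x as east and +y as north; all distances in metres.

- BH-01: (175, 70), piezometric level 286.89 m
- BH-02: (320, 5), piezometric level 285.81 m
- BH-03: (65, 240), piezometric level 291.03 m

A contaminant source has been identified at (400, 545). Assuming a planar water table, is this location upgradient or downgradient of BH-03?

upgradient

Taking BH-01 as reference: BH-02−BH-01 = (145, -65, -1.08); BH-03−BH-01 = (-110, 170, +4.14).
Determinant of the coordinate differences = 145·170 − (-110)·(-65) = 17500.
∂h/∂x = [(-1.08)·170 − (+4.14)·(-65)] / 17500 = +0.004886
∂h/∂y = [145·(+4.14) − (-110)·(-1.08)] / 17500 = +0.02751
Head at (400, 545) = 286.89 + (+0.004886)·(225) + (+0.02751)·(475) = 301.06 m.
That is higher than the 291.03 m at BH-03, so the point is upgradient.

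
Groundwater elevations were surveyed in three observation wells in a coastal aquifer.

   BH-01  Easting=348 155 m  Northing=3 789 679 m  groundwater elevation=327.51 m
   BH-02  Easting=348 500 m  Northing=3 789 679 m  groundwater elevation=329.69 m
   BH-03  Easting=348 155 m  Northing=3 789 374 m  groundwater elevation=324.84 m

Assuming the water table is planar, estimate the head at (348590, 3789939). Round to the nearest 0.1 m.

∂h/∂x = (329.69 − 327.51) / (348500 − 348155) = +0.006319
∂h/∂y = (324.84 − 327.51) / (3789374 − 3789679) = +0.008754
h(348590, 3789939) = 327.51 + (+0.006319)·(435) + (+0.008754)·(260) = 327.51 +2.749 +2.276 = 332.535 m.

332.5 m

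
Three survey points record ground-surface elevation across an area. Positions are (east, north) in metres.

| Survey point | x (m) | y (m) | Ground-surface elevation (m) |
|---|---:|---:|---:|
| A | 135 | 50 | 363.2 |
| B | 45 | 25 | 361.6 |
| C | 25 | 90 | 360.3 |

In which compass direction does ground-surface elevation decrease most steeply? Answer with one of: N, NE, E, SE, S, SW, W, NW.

Differences from A: to B (Δx, Δy, Δh) = (-90, -25, -1.6); to C = (-110, 40, -2.9).
Solve a·Δx + b·Δy = Δz: det = (-90)·40 − (-110)·(-25) = -6350.
∂z/∂x = [(-1.6)·40 − (-2.9)·(-25)] / -6350 = +0.02150
∂z/∂y = [(-90)·(-2.9) − (-110)·(-1.6)] / -6350 = -0.01339
Steepest decrease is along −∇f = (-0.02150 E, +0.01339 N) → northwest.

NW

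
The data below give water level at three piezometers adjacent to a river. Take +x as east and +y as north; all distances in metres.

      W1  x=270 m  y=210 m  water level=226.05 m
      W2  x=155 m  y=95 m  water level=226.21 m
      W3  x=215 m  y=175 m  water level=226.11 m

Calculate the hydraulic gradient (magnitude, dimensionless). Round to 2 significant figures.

0.0010

Differences from W1: to W2 (Δx, Δy, Δh) = (-115, -115, +0.16); to W3 = (-55, -35, +0.06).
Determinant of the coordinate differences = (-115)·(-35) − (-55)·(-115) = -2300.
∂h/∂x = [(+0.16)·(-35) − (+0.06)·(-115)] / -2300 = -0.0005652
∂h/∂y = [(-115)·(+0.06) − (-55)·(+0.16)] / -2300 = -0.0008261
|∇h| = √(-0.0005652² + -0.0008261²) = 0.001001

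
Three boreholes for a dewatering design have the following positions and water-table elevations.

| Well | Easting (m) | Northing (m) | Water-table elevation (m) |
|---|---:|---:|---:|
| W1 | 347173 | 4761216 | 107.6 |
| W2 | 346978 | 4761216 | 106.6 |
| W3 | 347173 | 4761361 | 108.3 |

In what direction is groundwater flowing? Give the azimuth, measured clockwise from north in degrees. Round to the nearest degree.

∂h/∂x = (106.6 − 107.6) / (346978 − 347173) = +0.005128
∂h/∂y = (108.3 − 107.6) / (4761361 − 4761216) = +0.004828
Flow direction (−∇h) has components (-0.005128 E, -0.004828 N).
Azimuth = atan2(E, N) = atan2(-0.005128, -0.004828) = 226.7° ≈ 227°.

227°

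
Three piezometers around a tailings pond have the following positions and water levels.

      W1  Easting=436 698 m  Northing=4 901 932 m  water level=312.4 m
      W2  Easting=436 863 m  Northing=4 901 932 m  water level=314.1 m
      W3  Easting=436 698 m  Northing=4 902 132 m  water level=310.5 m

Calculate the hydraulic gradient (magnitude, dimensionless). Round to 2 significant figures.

0.014

∂h/∂x = (314.1 − 312.4) / (436863 − 436698) = +0.01030
∂h/∂y = (310.5 − 312.4) / (4902132 − 4901932) = -0.009500
|∇h| = √(0.01030² + -0.009500²) = 0.01401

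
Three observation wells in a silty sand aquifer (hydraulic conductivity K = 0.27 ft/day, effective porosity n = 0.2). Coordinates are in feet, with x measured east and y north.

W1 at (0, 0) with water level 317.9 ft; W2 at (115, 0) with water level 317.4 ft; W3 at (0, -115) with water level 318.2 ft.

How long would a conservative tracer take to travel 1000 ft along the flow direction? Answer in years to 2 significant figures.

∂h/∂x = (317.4 − 317.9) / (115 − 0) = -0.004348
∂h/∂y = (318.2 − 317.9) / (-115 − 0) = -0.002609
|∇h| = √(-0.004348² + -0.002609²) = 0.005071
Seepage velocity v = K·i/n = 0.27 × 0.005071 / 0.2 = 0.006846 ft/day.
t = 1000 / 0.006846 = 1.461e+05 days = 400 years.

400 years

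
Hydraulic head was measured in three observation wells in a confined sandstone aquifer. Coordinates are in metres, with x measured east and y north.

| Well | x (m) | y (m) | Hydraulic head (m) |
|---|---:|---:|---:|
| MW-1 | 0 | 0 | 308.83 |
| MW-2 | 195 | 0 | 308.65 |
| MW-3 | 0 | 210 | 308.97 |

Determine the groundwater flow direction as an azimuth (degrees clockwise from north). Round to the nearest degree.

∂h/∂x = (308.65 − 308.83) / (195 − 0) = -0.0009231
∂h/∂y = (308.97 − 308.83) / (210 − 0) = +0.0006667
Flow direction (−∇h) has components (+0.0009231 E, -0.0006667 N).
Azimuth = atan2(E, N) = atan2(+0.0009231, -0.0006667) = 125.8° ≈ 126°.

126°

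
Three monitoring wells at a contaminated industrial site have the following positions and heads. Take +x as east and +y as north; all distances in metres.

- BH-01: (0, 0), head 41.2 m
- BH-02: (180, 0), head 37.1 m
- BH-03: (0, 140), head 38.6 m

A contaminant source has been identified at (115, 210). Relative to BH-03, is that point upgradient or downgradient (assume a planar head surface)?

downgradient

∂h/∂x = (37.1 − 41.2) / (180 − 0) = -0.02278
∂h/∂y = (38.6 − 41.2) / (140 − 0) = -0.01857
Head at (115, 210) = 41.2 + (-0.02278)·(115) + (-0.01857)·(210) = 34.68 m.
That is lower than the 38.6 m at BH-03, so the point is downgradient.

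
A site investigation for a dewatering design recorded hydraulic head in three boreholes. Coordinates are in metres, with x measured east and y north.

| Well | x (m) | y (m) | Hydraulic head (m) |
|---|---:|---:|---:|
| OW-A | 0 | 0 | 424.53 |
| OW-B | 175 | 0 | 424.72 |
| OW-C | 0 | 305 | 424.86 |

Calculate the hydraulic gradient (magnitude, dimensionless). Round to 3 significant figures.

0.00153

∂h/∂x = (424.72 − 424.53) / (175 − 0) = +0.001086
∂h/∂y = (424.86 − 424.53) / (305 − 0) = +0.001082
|∇h| = √(0.001086² + 0.001082²) = 0.001533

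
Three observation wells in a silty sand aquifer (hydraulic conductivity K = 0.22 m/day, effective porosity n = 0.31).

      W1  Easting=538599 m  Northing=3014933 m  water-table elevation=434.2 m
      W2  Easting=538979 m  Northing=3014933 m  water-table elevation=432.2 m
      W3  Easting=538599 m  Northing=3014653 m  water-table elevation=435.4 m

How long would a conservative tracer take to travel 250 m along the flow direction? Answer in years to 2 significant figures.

140 years

∂h/∂x = (432.2 − 434.2) / (538979 − 538599) = -0.005263
∂h/∂y = (435.4 − 434.2) / (3014653 − 3014933) = -0.004286
|∇h| = √(-0.005263² + -0.004286²) = 0.006787
Seepage velocity v = K·i/n = 0.22 × 0.006787 / 0.31 = 0.004817 m/day.
t = 250 / 0.004817 = 5.19e+04 days = 142 years.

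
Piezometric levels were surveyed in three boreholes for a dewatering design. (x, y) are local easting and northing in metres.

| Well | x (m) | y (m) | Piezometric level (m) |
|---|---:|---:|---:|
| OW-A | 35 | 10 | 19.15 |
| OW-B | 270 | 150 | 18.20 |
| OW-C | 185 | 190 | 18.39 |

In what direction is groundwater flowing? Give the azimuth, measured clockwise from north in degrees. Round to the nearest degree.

061°

Differences from OW-A: to OW-B (Δx, Δy, Δh) = (235, 140, -0.95); to OW-C = (150, 180, -0.76).
Solve a·Δx + b·Δy = Δh: det = 235·180 − 150·140 = 21300.
∂h/∂x = [(-0.95)·180 − (-0.76)·140] / 21300 = -0.003033
∂h/∂y = [235·(-0.76) − 150·(-0.95)] / 21300 = -0.001695
Flow direction (−∇h) has components (+0.003033 E, +0.001695 N).
Azimuth = atan2(E, N) = atan2(+0.003033, +0.001695) = 60.8° ≈ 061°.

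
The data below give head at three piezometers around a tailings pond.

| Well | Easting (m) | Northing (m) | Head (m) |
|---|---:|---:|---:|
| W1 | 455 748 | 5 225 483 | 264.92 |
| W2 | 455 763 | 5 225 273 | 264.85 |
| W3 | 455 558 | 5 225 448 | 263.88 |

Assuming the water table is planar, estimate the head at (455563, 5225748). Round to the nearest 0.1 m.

264.1 m

Three-point gradient (reference W1): Δ to W2 = (15, -210, -0.07), Δ to W3 = (-190, -35, -1.04).
∂h/∂x = +0.005342, ∂h/∂y = +0.0007149 (det = -40425).
h(455563, 5225748) = 264.92 + (+0.005342)·(-185) + (+0.0007149)·(265) = 264.92 -0.988 +0.189 = 264.121 m.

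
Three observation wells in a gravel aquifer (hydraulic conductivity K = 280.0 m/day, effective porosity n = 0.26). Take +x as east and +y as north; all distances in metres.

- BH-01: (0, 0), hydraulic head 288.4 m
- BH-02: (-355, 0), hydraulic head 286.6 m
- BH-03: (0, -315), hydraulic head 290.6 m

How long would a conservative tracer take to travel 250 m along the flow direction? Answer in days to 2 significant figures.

27 days

∂h/∂x = (286.6 − 288.4) / (-355 − 0) = +0.005070
∂h/∂y = (290.6 − 288.4) / (-315 − 0) = -0.006984
|∇h| = √(0.005070² + -0.006984²) = 0.00863
Seepage velocity v = K·i/n = 280.0 × 0.00863 / 0.26 = 9.294 m/day.
t = 250 / 9.294 = 26.9 days.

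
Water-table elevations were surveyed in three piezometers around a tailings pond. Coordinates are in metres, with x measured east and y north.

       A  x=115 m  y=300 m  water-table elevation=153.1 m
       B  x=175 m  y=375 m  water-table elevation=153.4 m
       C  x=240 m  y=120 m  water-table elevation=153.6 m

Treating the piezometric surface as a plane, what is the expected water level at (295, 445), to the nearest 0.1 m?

154.0 m

Three-point gradient (reference A): Δ to B = (60, 75, +0.3), Δ to C = (125, -180, +0.5).
∂h/∂x = +0.004535, ∂h/∂y = +0.0003717 (det = -20175).
h(295, 445) = 153.1 + (+0.004535)·(180) + (+0.0003717)·(145) = 153.1 +0.816 +0.054 = 153.970 m.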